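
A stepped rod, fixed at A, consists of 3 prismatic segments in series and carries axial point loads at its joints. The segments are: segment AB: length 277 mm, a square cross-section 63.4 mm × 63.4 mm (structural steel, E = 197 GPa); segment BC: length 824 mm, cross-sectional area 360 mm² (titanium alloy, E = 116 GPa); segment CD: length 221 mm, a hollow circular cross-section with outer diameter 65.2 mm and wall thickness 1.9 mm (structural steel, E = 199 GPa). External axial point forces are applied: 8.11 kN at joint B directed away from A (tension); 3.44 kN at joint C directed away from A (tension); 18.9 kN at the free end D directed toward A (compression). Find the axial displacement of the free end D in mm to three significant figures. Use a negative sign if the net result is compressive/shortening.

Internal axial forces (sectioning from the free end, tension +): N_CD = -18.9 kN, N_BC = -15.46 kN, N_AB = -7.35 kN.
A_AB = 4020 mm².
A_CD = 377.8 mm².
δ_AB = -7350·277/(4020·197000) = -0.002571 mm
δ_BC = -15460·824/(360·116000) = -0.3051 mm
δ_CD = -18900·221/(377.8·199000) = -0.05555 mm
δ = Σδ_i = -0.3632 mm.

-0.363 mm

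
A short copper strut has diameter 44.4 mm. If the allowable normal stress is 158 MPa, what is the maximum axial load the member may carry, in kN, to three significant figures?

245 kN

A = 1548 mm².
P_max = σ_allow · A = 158 · 1548 = 244600 N = 244.6 kN.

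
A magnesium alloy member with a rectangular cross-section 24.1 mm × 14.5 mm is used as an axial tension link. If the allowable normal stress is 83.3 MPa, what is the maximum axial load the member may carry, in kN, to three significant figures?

29.1 kN

A = 349.5 mm².
P_max = σ_allow · A = 83.3 · 349.5 = 29110 N = 29.11 kN.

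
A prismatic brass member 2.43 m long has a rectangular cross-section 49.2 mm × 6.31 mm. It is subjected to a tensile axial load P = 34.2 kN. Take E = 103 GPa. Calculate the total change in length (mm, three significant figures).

2.60 mm

A = 310.5 mm².
δ_mech = NL/(AE) = 34200·2430/(310.5·103000) = 2.599 mm.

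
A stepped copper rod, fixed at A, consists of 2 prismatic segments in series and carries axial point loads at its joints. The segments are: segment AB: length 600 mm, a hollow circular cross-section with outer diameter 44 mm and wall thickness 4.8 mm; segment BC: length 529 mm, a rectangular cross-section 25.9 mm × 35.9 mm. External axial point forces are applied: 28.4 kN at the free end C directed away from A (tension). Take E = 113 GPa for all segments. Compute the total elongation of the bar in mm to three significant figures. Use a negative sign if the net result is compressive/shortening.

0.398 mm

Internal axial forces (sectioning from the free end, tension +): N_BC = 28.4 kN, N_AB = 28.4 kN.
A_AB = 591.1 mm².
A_BC = 929.8 mm².
δ_AB = 28400·600/(591.1·113000) = 0.2551 mm
δ_BC = 28400·529/(929.8·113000) = 0.143 mm
δ = Σδ_i = 0.3981 mm.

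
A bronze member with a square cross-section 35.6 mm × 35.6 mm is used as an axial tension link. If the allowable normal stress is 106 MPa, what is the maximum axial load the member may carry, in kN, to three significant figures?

134 kN

A = 1267 mm².
P_max = σ_allow · A = 106 · 1267 = 134300 N = 134.3 kN.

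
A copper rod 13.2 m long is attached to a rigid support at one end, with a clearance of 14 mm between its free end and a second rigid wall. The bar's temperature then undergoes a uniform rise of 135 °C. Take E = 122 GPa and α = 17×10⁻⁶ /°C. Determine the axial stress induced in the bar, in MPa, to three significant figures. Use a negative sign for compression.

-151 MPa

Free thermal expansion αLΔT = 17e-6 · 13200 · 135 = 30.29 mm.
The walls engage after the gap closes; constrained expansion = 30.29 − 14 = 16.29 mm.
The walls impose strain ε = −(16.29)/13200 = -1.2344e-03; σ = Eε = 122000 · -1.2344e-03 = -150.6 MPa.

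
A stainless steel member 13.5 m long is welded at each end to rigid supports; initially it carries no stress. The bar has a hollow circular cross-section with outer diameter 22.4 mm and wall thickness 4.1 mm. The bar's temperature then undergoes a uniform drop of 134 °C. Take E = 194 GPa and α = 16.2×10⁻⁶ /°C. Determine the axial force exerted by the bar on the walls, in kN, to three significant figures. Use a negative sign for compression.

99.3 kN

Free thermal expansion αLΔT = 16.2e-6 · 13500 · -134 = -29.31 mm.
The walls impose strain ε = −(-29.31)/13500 = 2.1708e-03; σ = Eε = 194000 · 2.1708e-03 = 421.1 MPa.
Wall reaction R = σ·A = 421.1·235.7 = 99270 N = 99.27 kN.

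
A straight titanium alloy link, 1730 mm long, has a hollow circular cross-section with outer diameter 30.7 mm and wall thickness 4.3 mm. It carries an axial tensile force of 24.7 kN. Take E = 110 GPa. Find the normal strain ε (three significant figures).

6.30e-04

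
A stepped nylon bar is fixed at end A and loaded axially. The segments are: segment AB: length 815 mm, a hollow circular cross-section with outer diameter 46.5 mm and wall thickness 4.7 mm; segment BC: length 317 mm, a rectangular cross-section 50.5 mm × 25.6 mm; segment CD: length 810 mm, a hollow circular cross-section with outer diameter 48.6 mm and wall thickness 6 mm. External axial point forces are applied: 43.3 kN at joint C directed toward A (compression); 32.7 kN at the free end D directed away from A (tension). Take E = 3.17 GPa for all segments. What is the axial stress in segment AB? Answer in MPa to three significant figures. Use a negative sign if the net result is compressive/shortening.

Internal axial forces (sectioning from the free end, tension +): N_CD = 32.7 kN, N_BC = -10.6 kN, N_AB = -10.6 kN.
A_AB = 617.2 mm².
σ_AB = N_AB/A_AB = -10600/617.2 = -17.17 MPa.

-17.2 MPa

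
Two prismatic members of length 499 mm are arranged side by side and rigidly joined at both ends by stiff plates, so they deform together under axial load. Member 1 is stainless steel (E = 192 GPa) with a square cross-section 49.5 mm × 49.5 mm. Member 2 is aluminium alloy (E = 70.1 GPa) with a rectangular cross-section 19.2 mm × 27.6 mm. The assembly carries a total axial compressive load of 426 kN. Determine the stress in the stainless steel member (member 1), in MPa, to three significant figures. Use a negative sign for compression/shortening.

-161 MPa

A_1 = 2450 mm².
A_2 = 529.9 mm².
Equal strain + equilibrium ⇒ each member carries load in proportion to AE: A₁E₁ = 470400000 N, A₂E₂ = 37150000 N, ΣAE = 507600000 N.
σ₁ = P·E₁/ΣAE = -426000·192000/507600000 = -161.1 MPa.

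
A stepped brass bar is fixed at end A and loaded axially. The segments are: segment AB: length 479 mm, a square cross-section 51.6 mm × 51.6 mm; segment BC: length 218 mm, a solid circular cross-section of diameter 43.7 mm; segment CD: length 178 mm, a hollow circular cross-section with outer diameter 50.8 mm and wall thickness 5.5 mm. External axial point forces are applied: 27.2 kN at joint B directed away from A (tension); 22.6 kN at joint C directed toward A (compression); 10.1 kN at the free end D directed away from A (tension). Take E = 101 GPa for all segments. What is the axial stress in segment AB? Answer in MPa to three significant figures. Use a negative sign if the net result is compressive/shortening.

Internal axial forces (sectioning from the free end, tension +): N_CD = 10.1 kN, N_BC = -12.5 kN, N_AB = 14.7 kN.
A_AB = 2663 mm².
σ_AB = N_AB/A_AB = 14700/2663 = 5.521 MPa.

5.52 MPa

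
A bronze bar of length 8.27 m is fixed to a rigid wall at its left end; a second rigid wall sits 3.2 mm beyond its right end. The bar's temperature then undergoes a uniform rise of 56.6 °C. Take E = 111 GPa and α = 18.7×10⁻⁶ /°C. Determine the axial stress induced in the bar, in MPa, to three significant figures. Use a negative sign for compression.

-74.5 MPa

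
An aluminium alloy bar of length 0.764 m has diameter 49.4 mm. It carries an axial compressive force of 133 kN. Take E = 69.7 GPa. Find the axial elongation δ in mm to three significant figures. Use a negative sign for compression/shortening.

A = 1917 mm².
δ_mech = NL/(AE) = -133000·764/(1917·69700) = -0.7606 mm.

-0.761 mm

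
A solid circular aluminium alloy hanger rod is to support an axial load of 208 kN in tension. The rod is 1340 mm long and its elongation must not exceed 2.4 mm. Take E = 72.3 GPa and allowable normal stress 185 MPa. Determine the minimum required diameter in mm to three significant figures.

45.2 mm

Required area A ≥ P/σ_allow = 208000/185 = 1124 mm².
For a solid circular section, d ≥ √(4A/π) = 37.84 mm.
Elongation limit: A ≥ PL/(Eδ_allow) = 208000·1340/(72300·2.4) = 1606 mm² ⇒ d ≥ 45.22 mm.
The elongation limit governs.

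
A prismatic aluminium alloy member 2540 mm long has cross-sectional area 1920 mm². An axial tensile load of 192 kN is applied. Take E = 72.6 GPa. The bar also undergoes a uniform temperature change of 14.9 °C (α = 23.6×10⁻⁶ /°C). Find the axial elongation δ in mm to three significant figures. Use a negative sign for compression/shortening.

4.39 mm

δ_mech = NL/(AE) = 192000·2540/(1920·72600) = 3.499 mm.
δ_thermal = αLΔT = 23.6e-6·2540·14.9 = 0.8932 mm.
δ = δ_mech + δ_thermal = 4.392 mm.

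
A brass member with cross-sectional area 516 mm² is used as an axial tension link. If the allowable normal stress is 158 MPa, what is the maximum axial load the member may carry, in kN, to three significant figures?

81.5 kN

P_max = σ_allow · A = 158 · 516 = 81530 N = 81.53 kN.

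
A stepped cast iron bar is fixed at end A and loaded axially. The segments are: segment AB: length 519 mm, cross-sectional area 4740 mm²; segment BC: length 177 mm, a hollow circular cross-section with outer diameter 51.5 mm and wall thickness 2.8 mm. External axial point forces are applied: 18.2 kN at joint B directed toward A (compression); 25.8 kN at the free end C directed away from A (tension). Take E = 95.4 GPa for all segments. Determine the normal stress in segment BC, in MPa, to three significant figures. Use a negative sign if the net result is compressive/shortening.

60.2 MPa

Internal axial forces (sectioning from the free end, tension +): N_BC = 25.8 kN, N_AB = 7.6 kN.
A_BC = 428.4 mm².
σ_BC = N_BC/A_BC = 25800/428.4 = 60.23 MPa.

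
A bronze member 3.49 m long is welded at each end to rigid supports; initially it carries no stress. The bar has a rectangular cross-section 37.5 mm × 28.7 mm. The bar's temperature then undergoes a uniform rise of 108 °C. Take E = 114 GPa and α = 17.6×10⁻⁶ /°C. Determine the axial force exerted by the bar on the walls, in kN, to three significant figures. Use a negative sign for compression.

-233 kN

Free thermal expansion αLΔT = 17.6e-6 · 3490 · 108 = 6.634 mm.
The walls impose strain ε = −(6.634)/3490 = -1.9008e-03; σ = Eε = 114000 · -1.9008e-03 = -216.7 MPa.
Wall reaction R = σ·A = -216.7·1076 = -233200 N = -233.2 kN.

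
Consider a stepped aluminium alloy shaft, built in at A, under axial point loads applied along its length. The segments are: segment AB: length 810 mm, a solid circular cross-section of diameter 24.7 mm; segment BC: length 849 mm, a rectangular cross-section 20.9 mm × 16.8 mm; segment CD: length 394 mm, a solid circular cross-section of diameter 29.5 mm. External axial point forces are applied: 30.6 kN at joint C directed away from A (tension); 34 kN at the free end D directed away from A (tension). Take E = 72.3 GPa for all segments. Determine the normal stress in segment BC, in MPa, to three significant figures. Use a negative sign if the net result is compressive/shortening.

184 MPa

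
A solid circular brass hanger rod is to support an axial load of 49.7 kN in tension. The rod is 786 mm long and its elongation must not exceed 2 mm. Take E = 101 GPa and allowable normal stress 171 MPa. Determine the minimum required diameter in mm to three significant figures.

Required area A ≥ P/σ_allow = 49700/171 = 290.6 mm².
For a solid circular section, d ≥ √(4A/π) = 19.24 mm.
Elongation limit: A ≥ PL/(Eδ_allow) = 49700·786/(101000·2) = 193.4 mm² ⇒ d ≥ 15.69 mm.
The stress limit governs.

19.2 mm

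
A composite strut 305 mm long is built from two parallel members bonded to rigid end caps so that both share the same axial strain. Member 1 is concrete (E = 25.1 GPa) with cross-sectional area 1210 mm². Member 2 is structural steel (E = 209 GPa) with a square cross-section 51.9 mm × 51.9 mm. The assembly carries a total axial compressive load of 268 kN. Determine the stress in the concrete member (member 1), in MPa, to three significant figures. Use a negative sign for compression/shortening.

-11.3 MPa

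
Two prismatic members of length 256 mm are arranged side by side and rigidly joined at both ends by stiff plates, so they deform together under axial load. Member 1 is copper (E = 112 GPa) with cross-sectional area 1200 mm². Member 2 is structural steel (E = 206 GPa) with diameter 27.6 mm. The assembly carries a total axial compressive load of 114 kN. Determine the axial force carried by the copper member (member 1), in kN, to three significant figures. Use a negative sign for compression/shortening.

-59.5 kN

A_2 = 598.3 mm².
Equal strain + equilibrium ⇒ each member carries load in proportion to AE: A₁E₁ = 134400000 N, A₂E₂ = 123200000 N, ΣAE = 257600000 N.
F₁ = P·A₁E₁/ΣAE = -114000·134400000/257600000 = -59470 N.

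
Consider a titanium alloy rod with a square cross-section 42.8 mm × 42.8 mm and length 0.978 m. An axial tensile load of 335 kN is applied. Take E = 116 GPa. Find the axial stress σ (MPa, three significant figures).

A = 1832 mm².
σ = N/A = 335000/1832 = 182.9 MPa.

183 MPa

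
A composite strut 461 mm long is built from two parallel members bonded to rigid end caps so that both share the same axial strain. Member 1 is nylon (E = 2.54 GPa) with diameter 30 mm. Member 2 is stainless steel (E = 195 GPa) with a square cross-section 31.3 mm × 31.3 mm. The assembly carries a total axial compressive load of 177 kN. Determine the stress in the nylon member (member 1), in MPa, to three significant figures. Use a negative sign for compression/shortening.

-2.33 MPa

A_1 = 706.9 mm².
A_2 = 979.7 mm².
Equal strain + equilibrium ⇒ each member carries load in proportion to AE: A₁E₁ = 1795000 N, A₂E₂ = 191000000 N, ΣAE = 192800000 N.
σ₁ = P·E₁/ΣAE = -177000·2540/192800000 = -2.331 MPa.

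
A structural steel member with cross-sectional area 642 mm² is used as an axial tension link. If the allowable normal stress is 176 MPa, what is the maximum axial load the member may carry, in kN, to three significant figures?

113 kN

P_max = σ_allow · A = 176 · 642 = 113000 N = 113 kN.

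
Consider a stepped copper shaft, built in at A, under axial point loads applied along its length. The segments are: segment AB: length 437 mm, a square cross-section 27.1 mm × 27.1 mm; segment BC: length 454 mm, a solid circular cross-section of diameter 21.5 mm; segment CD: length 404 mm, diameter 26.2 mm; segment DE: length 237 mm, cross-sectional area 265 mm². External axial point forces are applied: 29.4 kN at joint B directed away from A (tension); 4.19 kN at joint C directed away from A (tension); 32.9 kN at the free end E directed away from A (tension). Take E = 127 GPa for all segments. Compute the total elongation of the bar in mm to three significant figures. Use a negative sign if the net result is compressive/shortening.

1.10 mm

Internal axial forces (sectioning from the free end, tension +): N_DE = 32.9 kN, N_CD = 32.9 kN, N_BC = 37.09 kN, N_AB = 66.49 kN.
A_AB = 734.4 mm².
A_BC = 363.1 mm².
A_CD = 539.1 mm².
δ_AB = 66490·437/(734.4·127000) = 0.3115 mm
δ_BC = 37090·454/(363.1·127000) = 0.3652 mm
δ_CD = 32900·404/(539.1·127000) = 0.1941 mm
δ_DE = 32900·237/(265·127000) = 0.2317 mm
δ = Σδ_i = 1.103 mm.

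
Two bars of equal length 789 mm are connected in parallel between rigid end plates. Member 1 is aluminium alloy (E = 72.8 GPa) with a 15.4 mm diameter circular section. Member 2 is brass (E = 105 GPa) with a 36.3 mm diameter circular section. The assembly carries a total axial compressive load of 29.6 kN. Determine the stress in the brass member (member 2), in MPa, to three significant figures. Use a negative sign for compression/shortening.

A_1 = 186.3 mm².
A_2 = 1035 mm².
Equal strain + equilibrium ⇒ each member carries load in proportion to AE: A₁E₁ = 13560000 N, A₂E₂ = 108700000 N, ΣAE = 122200000 N.
σ₂ = P·E₂/ΣAE = -29600·105000/122200000 = -25.43 MPa.

-25.4 MPa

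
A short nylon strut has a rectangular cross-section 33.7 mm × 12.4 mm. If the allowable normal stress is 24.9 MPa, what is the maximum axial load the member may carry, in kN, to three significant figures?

10.4 kN

A = 417.9 mm².
P_max = σ_allow · A = 24.9 · 417.9 = 10410 N = 10.41 kN.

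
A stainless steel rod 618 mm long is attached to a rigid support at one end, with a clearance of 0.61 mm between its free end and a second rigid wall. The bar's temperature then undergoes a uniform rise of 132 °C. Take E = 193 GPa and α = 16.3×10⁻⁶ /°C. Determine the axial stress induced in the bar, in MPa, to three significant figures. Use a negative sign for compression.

Free thermal expansion αLΔT = 16.3e-6 · 618 · 132 = 1.33 mm.
The walls engage after the gap closes; constrained expansion = 1.33 − 0.61 = 0.7197 mm.
The walls impose strain ε = −(0.7197)/618 = -1.1645e-03; σ = Eε = 193000 · -1.1645e-03 = -224.8 MPa.

-225 MPa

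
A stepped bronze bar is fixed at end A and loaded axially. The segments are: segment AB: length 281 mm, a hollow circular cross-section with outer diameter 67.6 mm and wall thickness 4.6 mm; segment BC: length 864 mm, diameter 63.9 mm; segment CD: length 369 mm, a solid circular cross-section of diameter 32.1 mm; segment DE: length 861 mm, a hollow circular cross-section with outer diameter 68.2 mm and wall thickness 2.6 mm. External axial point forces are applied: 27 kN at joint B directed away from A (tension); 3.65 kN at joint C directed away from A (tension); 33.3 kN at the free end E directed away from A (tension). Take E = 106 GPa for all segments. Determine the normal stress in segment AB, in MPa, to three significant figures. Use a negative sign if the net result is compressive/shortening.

70.2 MPa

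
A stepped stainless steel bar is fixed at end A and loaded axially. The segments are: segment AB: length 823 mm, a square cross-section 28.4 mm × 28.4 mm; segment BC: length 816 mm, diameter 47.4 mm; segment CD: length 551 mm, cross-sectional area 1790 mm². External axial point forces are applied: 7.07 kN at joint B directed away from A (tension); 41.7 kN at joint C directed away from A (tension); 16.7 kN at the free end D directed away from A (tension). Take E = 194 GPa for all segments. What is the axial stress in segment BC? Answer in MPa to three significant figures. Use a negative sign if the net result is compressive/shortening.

Internal axial forces (sectioning from the free end, tension +): N_CD = 16.7 kN, N_BC = 58.4 kN, N_AB = 65.47 kN.
A_BC = 1765 mm².
σ_BC = N_BC/A_BC = 58400/1765 = 33.1 MPa.

33.1 MPa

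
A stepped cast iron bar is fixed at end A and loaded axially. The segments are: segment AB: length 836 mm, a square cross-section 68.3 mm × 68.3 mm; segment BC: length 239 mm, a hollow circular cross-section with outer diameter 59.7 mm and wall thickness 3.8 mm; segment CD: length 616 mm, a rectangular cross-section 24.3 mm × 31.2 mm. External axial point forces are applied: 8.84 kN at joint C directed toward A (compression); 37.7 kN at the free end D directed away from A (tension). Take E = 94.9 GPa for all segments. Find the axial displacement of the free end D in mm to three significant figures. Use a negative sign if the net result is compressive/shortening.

0.486 mm

Internal axial forces (sectioning from the free end, tension +): N_CD = 37.7 kN, N_BC = 28.86 kN, N_AB = 28.86 kN.
A_AB = 4665 mm².
A_BC = 667.3 mm².
A_CD = 758.2 mm².
δ_AB = 28860·836/(4665·94900) = 0.0545 mm
δ_BC = 28860·239/(667.3·94900) = 0.1089 mm
δ_CD = 37700·616/(758.2·94900) = 0.3228 mm
δ = Σδ_i = 0.4862 mm.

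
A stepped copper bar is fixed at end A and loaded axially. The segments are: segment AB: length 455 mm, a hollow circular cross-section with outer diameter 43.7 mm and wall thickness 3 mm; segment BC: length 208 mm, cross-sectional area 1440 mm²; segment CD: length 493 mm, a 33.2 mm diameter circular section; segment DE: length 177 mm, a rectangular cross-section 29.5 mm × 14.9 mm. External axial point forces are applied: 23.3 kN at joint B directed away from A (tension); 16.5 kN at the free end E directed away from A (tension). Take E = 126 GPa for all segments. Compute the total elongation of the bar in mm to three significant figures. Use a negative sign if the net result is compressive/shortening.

0.521 mm

Internal axial forces (sectioning from the free end, tension +): N_DE = 16.5 kN, N_CD = 16.5 kN, N_BC = 16.5 kN, N_AB = 39.8 kN.
A_AB = 383.6 mm².
A_CD = 865.7 mm².
A_DE = 439.6 mm².
δ_AB = 39800·455/(383.6·126000) = 0.3747 mm
δ_BC = 16500·208/(1440·126000) = 0.01892 mm
δ_CD = 16500·493/(865.7·126000) = 0.07458 mm
δ_DE = 16500·177/(439.6·126000) = 0.05273 mm
δ = Σδ_i = 0.5209 mm.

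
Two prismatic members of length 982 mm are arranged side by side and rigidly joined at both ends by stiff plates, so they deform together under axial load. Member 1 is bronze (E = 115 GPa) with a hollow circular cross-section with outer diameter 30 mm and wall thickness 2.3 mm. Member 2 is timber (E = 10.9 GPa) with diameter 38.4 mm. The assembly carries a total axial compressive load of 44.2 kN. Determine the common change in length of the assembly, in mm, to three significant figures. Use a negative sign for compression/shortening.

-1.22 mm

A_1 = 200.2 mm².
A_2 = 1158 mm².
Equal strain + equilibrium ⇒ each member carries load in proportion to AE: A₁E₁ = 23020000 N, A₂E₂ = 12620000 N, ΣAE = 35640000 N.
δ = PL/ΣAE = -44200·982/35640000 = -1.218 mm.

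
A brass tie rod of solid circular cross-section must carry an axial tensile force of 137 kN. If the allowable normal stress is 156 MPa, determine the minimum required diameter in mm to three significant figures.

33.4 mm

Required area A ≥ P/σ_allow = 137000/156 = 878.2 mm².
For a solid circular section, d ≥ √(4A/π) = 33.44 mm.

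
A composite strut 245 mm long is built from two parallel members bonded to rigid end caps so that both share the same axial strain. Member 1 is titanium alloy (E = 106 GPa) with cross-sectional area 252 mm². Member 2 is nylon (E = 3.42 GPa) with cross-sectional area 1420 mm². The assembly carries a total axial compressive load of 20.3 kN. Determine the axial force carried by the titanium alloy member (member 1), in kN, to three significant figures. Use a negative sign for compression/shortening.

Equal strain + equilibrium ⇒ each member carries load in proportion to AE: A₁E₁ = 26710000 N, A₂E₂ = 4856000 N, ΣAE = 31570000 N.
F₁ = P·A₁E₁/ΣAE = -20300·26710000/31570000 = -17180 N.

-17.2 kN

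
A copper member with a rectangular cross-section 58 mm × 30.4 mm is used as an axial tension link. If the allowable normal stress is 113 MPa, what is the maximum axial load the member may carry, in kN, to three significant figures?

A = 1763 mm².
P_max = σ_allow · A = 113 · 1763 = 199200 N = 199.2 kN.

199 kN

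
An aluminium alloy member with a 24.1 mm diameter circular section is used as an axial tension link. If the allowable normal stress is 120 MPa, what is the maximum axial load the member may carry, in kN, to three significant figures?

A = 456.2 mm².
P_max = σ_allow · A = 120 · 456.2 = 54740 N = 54.74 kN.

54.7 kN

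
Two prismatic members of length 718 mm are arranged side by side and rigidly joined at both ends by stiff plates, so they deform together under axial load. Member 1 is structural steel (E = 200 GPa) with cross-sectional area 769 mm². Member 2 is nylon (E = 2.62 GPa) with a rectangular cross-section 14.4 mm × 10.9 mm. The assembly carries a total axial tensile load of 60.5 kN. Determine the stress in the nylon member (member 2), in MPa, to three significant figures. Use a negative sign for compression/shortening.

A_2 = 157 mm².
Equal strain + equilibrium ⇒ each member carries load in proportion to AE: A₁E₁ = 153800000 N, A₂E₂ = 411200 N, ΣAE = 154200000 N.
σ₂ = P·E₂/ΣAE = 60500·2620/154200000 = 1.028 MPa.

1.03 MPa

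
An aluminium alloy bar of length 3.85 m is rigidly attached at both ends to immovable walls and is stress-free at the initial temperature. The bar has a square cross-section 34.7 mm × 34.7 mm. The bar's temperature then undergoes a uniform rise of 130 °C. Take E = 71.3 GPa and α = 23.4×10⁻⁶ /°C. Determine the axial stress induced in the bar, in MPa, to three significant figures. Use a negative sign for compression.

-217 MPa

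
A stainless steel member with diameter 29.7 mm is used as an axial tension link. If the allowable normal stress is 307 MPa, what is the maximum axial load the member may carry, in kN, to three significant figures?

213 kN

A = 692.8 mm².
P_max = σ_allow · A = 307 · 692.8 = 212700 N = 212.7 kN.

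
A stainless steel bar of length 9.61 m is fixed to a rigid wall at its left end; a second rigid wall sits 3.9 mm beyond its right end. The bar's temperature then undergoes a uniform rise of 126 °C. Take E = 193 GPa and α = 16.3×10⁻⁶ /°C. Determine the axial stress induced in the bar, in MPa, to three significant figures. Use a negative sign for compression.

-318 MPa

Free thermal expansion αLΔT = 16.3e-6 · 9610 · 126 = 19.74 mm.
The walls engage after the gap closes; constrained expansion = 19.74 − 3.9 = 15.84 mm.
The walls impose strain ε = −(15.84)/9610 = -1.6480e-03; σ = Eε = 193000 · -1.6480e-03 = -318.1 MPa.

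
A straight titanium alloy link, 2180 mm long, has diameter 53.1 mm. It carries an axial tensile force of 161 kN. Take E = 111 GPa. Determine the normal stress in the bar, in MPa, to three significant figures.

72.7 MPa

A = 2215 mm².
σ = N/A = 161000/2215 = 72.7 MPa.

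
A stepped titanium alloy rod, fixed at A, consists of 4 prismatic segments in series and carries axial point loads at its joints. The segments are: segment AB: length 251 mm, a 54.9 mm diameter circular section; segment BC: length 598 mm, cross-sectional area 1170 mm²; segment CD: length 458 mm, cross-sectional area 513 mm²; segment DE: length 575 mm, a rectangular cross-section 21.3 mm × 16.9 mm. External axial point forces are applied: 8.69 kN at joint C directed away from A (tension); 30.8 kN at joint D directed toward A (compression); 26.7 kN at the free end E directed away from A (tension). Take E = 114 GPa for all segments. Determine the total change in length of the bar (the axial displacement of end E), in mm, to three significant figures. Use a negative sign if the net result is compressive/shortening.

0.367 mm

Internal axial forces (sectioning from the free end, tension +): N_DE = 26.7 kN, N_CD = -4.1 kN, N_BC = 4.59 kN, N_AB = 4.59 kN.
A_AB = 2367 mm².
A_DE = 360 mm².
δ_AB = 4590·251/(2367·114000) = 0.004269 mm
δ_BC = 4590·598/(1170·114000) = 0.02058 mm
δ_CD = -4100·458/(513·114000) = -0.03211 mm
δ_DE = 26700·575/(360·114000) = 0.3741 mm
δ = Σδ_i = 0.3669 mm.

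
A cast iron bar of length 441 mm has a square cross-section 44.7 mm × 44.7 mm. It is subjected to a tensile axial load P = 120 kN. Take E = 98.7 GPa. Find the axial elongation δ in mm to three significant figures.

A = 1998 mm².
δ_mech = NL/(AE) = 120000·441/(1998·98700) = 0.2683 mm.

0.268 mm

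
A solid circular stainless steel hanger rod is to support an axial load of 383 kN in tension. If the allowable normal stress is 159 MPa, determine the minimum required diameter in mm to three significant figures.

Required area A ≥ P/σ_allow = 383000/159 = 2409 mm².
For a solid circular section, d ≥ √(4A/π) = 55.38 mm.

55.4 mm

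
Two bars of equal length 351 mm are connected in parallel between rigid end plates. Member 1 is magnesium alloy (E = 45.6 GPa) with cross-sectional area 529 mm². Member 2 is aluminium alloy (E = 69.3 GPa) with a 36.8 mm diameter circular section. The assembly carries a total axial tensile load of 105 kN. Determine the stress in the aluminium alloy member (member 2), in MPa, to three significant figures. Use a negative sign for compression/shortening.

A_2 = 1064 mm².
Equal strain + equilibrium ⇒ each member carries load in proportion to AE: A₁E₁ = 24120000 N, A₂E₂ = 73710000 N, ΣAE = 97830000 N.
σ₂ = P·E₂/ΣAE = 105000·69300/97830000 = 74.38 MPa.

74.4 MPa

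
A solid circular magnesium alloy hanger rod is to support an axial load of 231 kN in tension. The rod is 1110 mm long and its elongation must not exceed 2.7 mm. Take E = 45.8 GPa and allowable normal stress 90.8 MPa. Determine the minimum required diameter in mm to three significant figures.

56.9 mm

Required area A ≥ P/σ_allow = 231000/90.8 = 2544 mm².
For a solid circular section, d ≥ √(4A/π) = 56.91 mm.
Elongation limit: A ≥ PL/(Eδ_allow) = 231000·1110/(45800·2.7) = 2074 mm² ⇒ d ≥ 51.38 mm.
The stress limit governs.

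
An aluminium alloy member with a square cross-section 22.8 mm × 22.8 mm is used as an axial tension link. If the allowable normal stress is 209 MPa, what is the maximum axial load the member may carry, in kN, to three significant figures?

109 kN

A = 519.8 mm².
P_max = σ_allow · A = 209 · 519.8 = 108600 N = 108.6 kN.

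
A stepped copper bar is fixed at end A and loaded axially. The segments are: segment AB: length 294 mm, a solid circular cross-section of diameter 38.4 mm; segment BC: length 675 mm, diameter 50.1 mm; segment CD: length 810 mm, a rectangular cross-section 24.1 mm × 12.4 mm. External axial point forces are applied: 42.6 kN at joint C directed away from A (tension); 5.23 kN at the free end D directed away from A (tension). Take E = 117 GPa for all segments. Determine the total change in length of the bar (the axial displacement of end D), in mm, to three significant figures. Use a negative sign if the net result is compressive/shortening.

0.365 mm

Internal axial forces (sectioning from the free end, tension +): N_CD = 5.23 kN, N_BC = 47.83 kN, N_AB = 47.83 kN.
A_AB = 1158 mm².
A_BC = 1971 mm².
A_CD = 298.8 mm².
δ_AB = 47830·294/(1158·117000) = 0.1038 mm
δ_BC = 47830·675/(1971·117000) = 0.14 mm
δ_CD = 5230·810/(298.8·117000) = 0.1212 mm
δ = Σδ_i = 0.3649 mm.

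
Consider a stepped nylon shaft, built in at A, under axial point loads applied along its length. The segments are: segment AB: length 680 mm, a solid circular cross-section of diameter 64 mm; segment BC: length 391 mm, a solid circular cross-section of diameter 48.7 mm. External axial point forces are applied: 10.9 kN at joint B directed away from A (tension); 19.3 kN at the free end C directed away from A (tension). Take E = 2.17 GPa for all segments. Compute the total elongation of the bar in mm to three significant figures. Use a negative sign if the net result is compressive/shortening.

4.81 mm

Internal axial forces (sectioning from the free end, tension +): N_BC = 19.3 kN, N_AB = 30.2 kN.
A_AB = 3217 mm².
A_BC = 1863 mm².
δ_AB = 30200·680/(3217·2170) = 2.942 mm
δ_BC = 19300·391/(1863·2170) = 1.867 mm
δ = Σδ_i = 4.809 mm.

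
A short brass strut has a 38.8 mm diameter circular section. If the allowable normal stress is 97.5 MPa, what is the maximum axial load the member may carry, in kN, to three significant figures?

115 kN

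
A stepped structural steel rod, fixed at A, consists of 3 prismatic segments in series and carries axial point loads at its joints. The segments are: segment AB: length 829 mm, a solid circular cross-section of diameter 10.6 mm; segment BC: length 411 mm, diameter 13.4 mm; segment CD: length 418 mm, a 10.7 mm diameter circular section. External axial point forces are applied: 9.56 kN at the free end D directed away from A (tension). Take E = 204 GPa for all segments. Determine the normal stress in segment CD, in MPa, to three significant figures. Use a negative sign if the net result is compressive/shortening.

Internal axial forces (sectioning from the free end, tension +): N_CD = 9.56 kN, N_BC = 9.56 kN, N_AB = 9.56 kN.
A_CD = 89.92 mm².
σ_CD = N_CD/A_CD = 9560/89.92 = 106.3 MPa.

106 MPa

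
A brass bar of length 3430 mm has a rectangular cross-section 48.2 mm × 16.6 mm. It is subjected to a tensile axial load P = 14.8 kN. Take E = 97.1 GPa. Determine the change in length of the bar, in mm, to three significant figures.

0.653 mm

A = 800.1 mm².
δ_mech = NL/(AE) = 14800·3430/(800.1·97100) = 0.6534 mm.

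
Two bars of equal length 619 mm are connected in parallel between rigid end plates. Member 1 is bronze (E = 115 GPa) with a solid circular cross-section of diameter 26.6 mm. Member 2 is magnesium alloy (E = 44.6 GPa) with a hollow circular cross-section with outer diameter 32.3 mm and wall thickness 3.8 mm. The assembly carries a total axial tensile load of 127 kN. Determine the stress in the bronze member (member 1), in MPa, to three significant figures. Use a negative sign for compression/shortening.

185 MPa

A_1 = 555.7 mm².
A_2 = 340.2 mm².
Equal strain + equilibrium ⇒ each member carries load in proportion to AE: A₁E₁ = 63910000 N, A₂E₂ = 15170000 N, ΣAE = 79080000 N.
σ₁ = P·E₁/ΣAE = 127000·115000/79080000 = 184.7 MPa.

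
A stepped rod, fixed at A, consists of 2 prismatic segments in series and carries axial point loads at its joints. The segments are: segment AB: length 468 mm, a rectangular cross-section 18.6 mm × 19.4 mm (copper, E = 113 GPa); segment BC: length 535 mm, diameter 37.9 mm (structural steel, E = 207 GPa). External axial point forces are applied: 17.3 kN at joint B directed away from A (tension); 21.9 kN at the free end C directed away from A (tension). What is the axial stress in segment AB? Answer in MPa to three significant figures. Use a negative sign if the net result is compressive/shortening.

Internal axial forces (sectioning from the free end, tension +): N_BC = 21.9 kN, N_AB = 39.2 kN.
A_AB = 360.8 mm².
σ_AB = N_AB/A_AB = 39200/360.8 = 108.6 MPa.

109 MPa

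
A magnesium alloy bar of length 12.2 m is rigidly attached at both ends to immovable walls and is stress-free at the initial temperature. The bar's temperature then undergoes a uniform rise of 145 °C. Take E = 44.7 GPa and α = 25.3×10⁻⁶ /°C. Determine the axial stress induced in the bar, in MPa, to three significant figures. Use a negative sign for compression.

Free thermal expansion αLΔT = 25.3e-6 · 12200 · 145 = 44.76 mm.
The walls impose strain ε = −(44.76)/12200 = -3.6685e-03; σ = Eε = 44700 · -3.6685e-03 = -164 MPa.

-164 MPa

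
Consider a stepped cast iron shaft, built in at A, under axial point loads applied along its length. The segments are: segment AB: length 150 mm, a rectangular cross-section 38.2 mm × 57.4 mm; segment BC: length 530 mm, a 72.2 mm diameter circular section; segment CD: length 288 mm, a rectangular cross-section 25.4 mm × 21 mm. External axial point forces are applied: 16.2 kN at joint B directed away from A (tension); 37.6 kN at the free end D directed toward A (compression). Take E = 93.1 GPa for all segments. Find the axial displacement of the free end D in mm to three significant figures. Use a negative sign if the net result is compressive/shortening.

-0.286 mm

Internal axial forces (sectioning from the free end, tension +): N_CD = -37.6 kN, N_BC = -37.6 kN, N_AB = -21.4 kN.
A_AB = 2193 mm².
A_BC = 4094 mm².
A_CD = 533.4 mm².
δ_AB = -21400·150/(2193·93100) = -0.01572 mm
δ_BC = -37600·530/(4094·93100) = -0.05228 mm
δ_CD = -37600·288/(533.4·93100) = -0.2181 mm
δ = Σδ_i = -0.2861 mm.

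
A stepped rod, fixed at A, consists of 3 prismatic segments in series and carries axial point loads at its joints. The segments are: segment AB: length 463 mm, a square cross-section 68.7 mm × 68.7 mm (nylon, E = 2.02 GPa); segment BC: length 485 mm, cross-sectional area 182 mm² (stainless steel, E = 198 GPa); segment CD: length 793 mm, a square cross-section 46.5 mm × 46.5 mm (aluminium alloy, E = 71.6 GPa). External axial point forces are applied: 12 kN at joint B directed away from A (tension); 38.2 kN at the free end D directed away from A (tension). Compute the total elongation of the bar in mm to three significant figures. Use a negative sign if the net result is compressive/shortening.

Internal axial forces (sectioning from the free end, tension +): N_CD = 38.2 kN, N_BC = 38.2 kN, N_AB = 50.2 kN.
A_AB = 4720 mm².
A_CD = 2162 mm².
δ_AB = 50200·463/(4720·2020) = 2.438 mm
δ_BC = 38200·485/(182·198000) = 0.5141 mm
δ_CD = 38200·793/(2162·71600) = 0.1957 mm
δ = Σδ_i = 3.148 mm.

3.15 mm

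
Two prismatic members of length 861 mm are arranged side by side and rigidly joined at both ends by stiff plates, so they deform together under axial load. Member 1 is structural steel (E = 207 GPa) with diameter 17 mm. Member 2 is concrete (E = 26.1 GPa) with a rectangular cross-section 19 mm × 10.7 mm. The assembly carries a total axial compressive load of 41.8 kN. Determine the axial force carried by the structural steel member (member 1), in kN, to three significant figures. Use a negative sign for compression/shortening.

-37.6 kN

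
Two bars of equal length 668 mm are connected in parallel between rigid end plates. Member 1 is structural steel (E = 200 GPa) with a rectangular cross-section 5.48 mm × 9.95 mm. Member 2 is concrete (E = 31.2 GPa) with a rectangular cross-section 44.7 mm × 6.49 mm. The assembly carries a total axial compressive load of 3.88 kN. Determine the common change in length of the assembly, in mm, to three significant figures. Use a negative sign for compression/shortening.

-0.130 mm

A_1 = 54.53 mm².
A_2 = 290.1 mm².
Equal strain + equilibrium ⇒ each member carries load in proportion to AE: A₁E₁ = 10910000 N, A₂E₂ = 9051000 N, ΣAE = 19960000 N.
δ = PL/ΣAE = -3880·668/19960000 = -0.1299 mm.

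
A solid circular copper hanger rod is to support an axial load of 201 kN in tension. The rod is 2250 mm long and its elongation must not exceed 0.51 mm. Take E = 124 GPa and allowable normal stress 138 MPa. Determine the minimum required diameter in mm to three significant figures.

95.4 mm

Required area A ≥ P/σ_allow = 201000/138 = 1457 mm².
For a solid circular section, d ≥ √(4A/π) = 43.06 mm.
Elongation limit: A ≥ PL/(Eδ_allow) = 201000·2250/(124000·0.51) = 7151 mm² ⇒ d ≥ 95.42 mm.
The elongation limit governs.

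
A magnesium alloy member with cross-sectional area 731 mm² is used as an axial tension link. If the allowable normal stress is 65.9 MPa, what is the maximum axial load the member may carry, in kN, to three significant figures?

48.2 kN

P_max = σ_allow · A = 65.9 · 731 = 48170 N = 48.17 kN.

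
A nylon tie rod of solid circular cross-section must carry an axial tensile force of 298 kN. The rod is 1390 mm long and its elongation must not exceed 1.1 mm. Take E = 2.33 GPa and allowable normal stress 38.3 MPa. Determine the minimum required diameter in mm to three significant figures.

454 mm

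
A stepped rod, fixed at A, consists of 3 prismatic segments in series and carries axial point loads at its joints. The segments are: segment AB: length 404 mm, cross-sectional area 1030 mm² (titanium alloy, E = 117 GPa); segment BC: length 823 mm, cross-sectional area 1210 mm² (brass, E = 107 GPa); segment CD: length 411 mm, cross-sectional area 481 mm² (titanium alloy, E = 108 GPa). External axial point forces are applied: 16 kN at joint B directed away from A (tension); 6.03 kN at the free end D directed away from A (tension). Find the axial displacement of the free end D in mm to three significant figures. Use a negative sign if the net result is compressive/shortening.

Internal axial forces (sectioning from the free end, tension +): N_CD = 6.03 kN, N_BC = 6.03 kN, N_AB = 22.03 kN.
δ_AB = 22030·404/(1030·117000) = 0.07385 mm
δ_BC = 6030·823/(1210·107000) = 0.03833 mm
δ_CD = 6030·411/(481·108000) = 0.04771 mm
δ = Σδ_i = 0.1599 mm.

0.160 mm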